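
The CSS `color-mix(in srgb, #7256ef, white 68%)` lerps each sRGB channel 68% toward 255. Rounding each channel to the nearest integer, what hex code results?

#7256ef is rgb(114, 86, 239).
A 68% tint moves each channel 68% toward 255:
  R: 114 + 0.68×(255−114) = 114 + 95.88 = 209.88 → 210
  G: 86 + 114.92 = 200.92 → 201
  B: 239 + 0.68×(255−239) = 239 + 10.88 = 249.88 → 250
rgb(210, 201, 250) = #d2c9fa.

#d2c9fa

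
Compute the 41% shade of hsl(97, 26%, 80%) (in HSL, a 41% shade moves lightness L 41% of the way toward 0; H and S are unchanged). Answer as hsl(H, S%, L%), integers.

hsl(97, 26%, 47%)

L moves 41% from 80 toward 0: 80 − 32.8 = 47.2 → 47.
H and S are unchanged.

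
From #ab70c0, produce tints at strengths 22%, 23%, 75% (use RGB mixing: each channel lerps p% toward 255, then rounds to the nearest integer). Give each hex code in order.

#bd8fce, #be91ce, #eadbef

#ab70c0 is rgb(171, 112, 192).
22%: (171 + 18.48 = 189.48→189, 112 + 31.46 = 143.46→143, 192 + 13.86 = 205.86→206) → #bd8fce
23%: (171 + 19.32 = 190.32→190, 112 + 32.89 = 144.89→145, 192 + 14.49 = 206.49→206) → #be91ce
75%: (171 + 63 = 234→234, 112 + 107.25 = 219.25→219, 192 + 47.25 = 239.25→239) → #eadbef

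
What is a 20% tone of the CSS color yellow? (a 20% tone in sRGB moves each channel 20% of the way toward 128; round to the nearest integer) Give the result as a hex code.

CSS yellow is rgb(255, 255, 0).
Per channel, c → c + 0.2(128 − c):
  R: 255 + 0.2×(128−255) = 255 − 25.4 = 229.6 → 230
  G: 255 − 25.4 = 229.6 → 230
  B: 0 + 0.2×(128−0) = 0 + 25.6 = 25.6 → 26
rgb(230, 230, 26) = #E6E61A.

#E6E61A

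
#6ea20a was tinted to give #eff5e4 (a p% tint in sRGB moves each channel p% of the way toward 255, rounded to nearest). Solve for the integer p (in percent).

#6ea20a is rgb(110, 162, 10); #eff5e4 is rgb(239, 245, 228).
On the B channel (widest range): 228 ≈ 10 + (p/100)(255 − 10), so p ≈ 100×(228 − 10)/(255 − 10) = 21800/245 = 88.98.
p = 89 reproduces all three channels after rounding.

89%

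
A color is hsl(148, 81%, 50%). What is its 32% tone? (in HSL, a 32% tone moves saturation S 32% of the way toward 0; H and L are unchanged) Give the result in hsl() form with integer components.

S moves 32% from 81 toward 0: 81 − 25.92 = 55.08 → 55.
H and L are unchanged.

hsl(148, 55%, 50%)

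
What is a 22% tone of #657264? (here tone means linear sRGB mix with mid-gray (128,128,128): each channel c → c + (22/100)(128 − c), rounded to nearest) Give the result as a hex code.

#657264 is rgb(101, 114, 100).
Lerp each channel 22% toward 128:
  R: 101 + 0.22×(128−101) = 101 + 5.94 = 106.94 → 107
  G: 114 + 0.22×(128−114) = 114 + 3.08 = 117.08 → 117
  B: 100 + 6.16 = 106.16 → 106
rgb(107, 117, 106) = #6B756A.

#6B756A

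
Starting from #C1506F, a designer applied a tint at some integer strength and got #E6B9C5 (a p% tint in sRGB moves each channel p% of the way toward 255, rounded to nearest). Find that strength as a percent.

#C1506F is rgb(193, 80, 111); #E6B9C5 is rgb(230, 185, 197).
On the G channel (widest range): 185 ≈ 80 + (p/100)(255 − 80), so p ≈ 100×(185 − 80)/(255 − 80) = 10500/175 = 60.00.
p = 60 reproduces all three channels after rounding.

60%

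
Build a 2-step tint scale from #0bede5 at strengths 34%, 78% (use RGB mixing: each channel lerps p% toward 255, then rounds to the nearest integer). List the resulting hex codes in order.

#0bede5 is rgb(11, 237, 229).
34%: (11 + 82.96 = 93.96→94, 237 + 6.12 = 243.12→243, 229 + 8.84 = 237.84→238) → #5ef3ee
78%: (11 + 190.32 = 201.32→201, 237 + 14.04 = 251.04→251, 229 + 20.28 = 249.28→249) → #c9fbf9

#5ef3ee, #c9fbf9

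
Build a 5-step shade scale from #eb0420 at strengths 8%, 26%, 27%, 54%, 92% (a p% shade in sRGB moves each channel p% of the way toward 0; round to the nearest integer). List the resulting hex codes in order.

#d8041d, #ae0318, #ac0317, #6c020f, #130003

#eb0420 is rgb(235, 4, 32).
8%: (235 − 18.8 = 216.2→216, 4→4, 32 − 2.56 = 29.44→29) → #d8041d
26%: (235 − 61.1 = 173.9→174, 4 − 1.04 = 2.96→3, 32 − 8.32 = 23.68→24) → #ae0318
27%: (235 − 63.45 = 171.55→172, 4 − 1.08 = 2.92→3, 32 − 8.64 = 23.36→23) → #ac0317
54%: (235 − 126.9 = 108.1→108, 4 − 2.16 = 1.84→2, 32 − 17.28 = 14.72→15) → #6c020f
92%: (235 − 216.2 = 18.8→19, 4 − 3.68 = 0.32→0, 32 − 29.44 = 2.56→3) → #130003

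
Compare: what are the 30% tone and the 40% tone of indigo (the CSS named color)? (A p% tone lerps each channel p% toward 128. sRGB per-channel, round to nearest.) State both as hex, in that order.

#5b2681, #603381

CSS indigo is rgb(75, 0, 130).
30% tone:
  R: 75 + 15.9 = 90.9 → 91
  G: 0 + 0.3×(128−0) = 0 + 38.4 = 38.4 → 38
  B: 130 − 0.6 = 129.4 → 129
  → #5b2681
40% tone:
  R: 75 + 21.2 = 96.2 → 96
  G: 0 + 0.4×(128−0) = 0 + 51.2 = 51.2 → 51
  B: 130 − 0.8 = 129.2 → 129
  → #603381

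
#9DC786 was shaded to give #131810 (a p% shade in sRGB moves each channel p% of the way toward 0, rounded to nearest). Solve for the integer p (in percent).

88%

#9DC786 is rgb(157, 199, 134); #131810 is rgb(19, 24, 16).
On the G channel (widest range): 24 ≈ 199 + (p/100)(0 − 199), so p ≈ 100×(24 − 199)/(0 − 199) = -17500/-199 = 87.94.
p = 88 reproduces all three channels after rounding.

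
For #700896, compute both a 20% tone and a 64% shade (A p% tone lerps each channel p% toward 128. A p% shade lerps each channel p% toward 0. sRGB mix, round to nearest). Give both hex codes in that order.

#700896 is rgb(112, 8, 150).
20% tone:
  R: 112 + 3.2 = 115.2 → 115
  G: 8 + 0.2×(128−8) = 8 + 24 = 32 → 32
  B: 150 + 0.2×(128−150) = 150 − 4.4 = 145.6 → 146
  → #732092
64% shade:
  R: 112 + 0.64×(0−112) = 112 − 71.68 = 40.32 → 40
  G: 8 − 5.12 = 2.88 → 3
  B: 150 + 0.64×(0−150) = 150 − 96 = 54 → 54
  → #280336

#732092, #280336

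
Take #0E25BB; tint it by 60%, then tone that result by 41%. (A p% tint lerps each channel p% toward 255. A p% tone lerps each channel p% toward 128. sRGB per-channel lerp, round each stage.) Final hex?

#0E25BB is rgb(14, 37, 187).
A 60% tint moves each channel 60% toward 255:
  R: 14 + 144.6 = 158.6 → 159
  G: 37 + 0.6×(255−37) = 37 + 130.8 = 167.8 → 168
  B: 187 + 40.8 = 227.8 → 228
After the tint: rgb(159, 168, 228) = #9FA8E4.
Per channel, c → c + 0.41(128 − c):
  R: 159 + 0.41×(128−159) = 159 − 12.71 = 146.29 → 146
  G: 168 − 16.4 = 151.6 → 152
  B: 228 + 0.41×(128−228) = 228 − 41 = 187 → 187
rgb(146, 152, 187) = #9298BB.

#9298BB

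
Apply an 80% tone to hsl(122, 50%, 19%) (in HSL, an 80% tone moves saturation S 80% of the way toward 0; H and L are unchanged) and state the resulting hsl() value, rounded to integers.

hsl(122, 10%, 19%)

S moves 80% from 50 toward 0: 50 − 40 = 10 → 10.
H and L are unchanged.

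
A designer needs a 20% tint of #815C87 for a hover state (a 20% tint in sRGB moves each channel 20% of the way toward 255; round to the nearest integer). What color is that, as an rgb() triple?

#815C87 is rgb(129, 92, 135).
A 20% tint moves each channel 20% toward 255:
  R: 129 + 25.2 = 154.2 → 154
  G: 92 + 32.6 = 124.6 → 125
  B: 135 + 0.2×(255−135) = 135 + 24 = 159 → 159

rgb(154, 125, 159)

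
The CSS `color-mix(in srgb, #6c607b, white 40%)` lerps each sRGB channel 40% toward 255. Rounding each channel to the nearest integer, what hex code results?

#a7a0b0

#6c607b is rgb(108, 96, 123).
A 40% tint moves each channel 40% toward 255:
  R: 108 + 58.8 = 166.8 → 167
  G: 96 + 0.4×(255−96) = 96 + 63.6 = 159.6 → 160
  B: 123 + 0.4×(255−123) = 123 + 52.8 = 175.8 → 176
rgb(167, 160, 176) = #a7a0b0.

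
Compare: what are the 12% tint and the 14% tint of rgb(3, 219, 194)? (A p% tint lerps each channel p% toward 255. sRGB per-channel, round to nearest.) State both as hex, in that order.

12% tint:
  R: 3 + 0.12×(255−3) = 3 + 30.24 = 33.24 → 33
  G: 219 + 4.32 = 223.32 → 223
  B: 194 + 0.12×(255−194) = 194 + 7.32 = 201.32 → 201
  → #21DFC9
14% tint:
  R: 3 + 35.28 = 38.28 → 38
  G: 219 + 5.04 = 224.04 → 224
  B: 194 + 8.54 = 202.54 → 203
  → #26E0CB

#21DFC9, #26E0CB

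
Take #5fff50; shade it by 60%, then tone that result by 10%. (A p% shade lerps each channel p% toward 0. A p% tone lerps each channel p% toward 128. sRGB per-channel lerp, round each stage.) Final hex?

#2f692a

#5fff50 is rgb(95, 255, 80).
A 60% shade moves each channel 60% toward 0:
  R: 95 + 0.6×(0−95) = 95 − 57 = 38 → 38
  G: 255 + 0.6×(0−255) = 255 − 153 = 102 → 102
  B: 80 − 48 = 32 → 32
After the shade: rgb(38, 102, 32) = #266620.
Per channel, c → c + 0.1(128 − c):
  R: 38 + 9 = 47 → 47
  G: 102 + 0.1×(128−102) = 102 + 2.6 = 104.6 → 105
  B: 32 + 9.6 = 41.6 → 42
rgb(47, 105, 42) = #2f692a.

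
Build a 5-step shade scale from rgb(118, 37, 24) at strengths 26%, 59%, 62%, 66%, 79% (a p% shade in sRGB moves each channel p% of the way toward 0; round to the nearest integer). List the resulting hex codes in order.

#571B12, #300F0A, #2D0E09, #280D08, #190805

26%: (118 − 30.68 = 87.32→87, 37 − 9.62 = 27.38→27, 24 − 6.24 = 17.76→18) → #571B12
59%: (118 − 69.62 = 48.38→48, 37 − 21.83 = 15.17→15, 24 − 14.16 = 9.84→10) → #300F0A
62%: (118 − 73.16 = 44.84→45, 37 − 22.94 = 14.06→14, 24 − 14.88 = 9.12→9) → #2D0E09
66%: (118 − 77.88 = 40.12→40, 37 − 24.42 = 12.58→13, 24 − 15.84 = 8.16→8) → #280D08
79%: (118 − 93.22 = 24.78→25, 37 − 29.23 = 7.77→8, 24 − 18.96 = 5.04→5) → #190805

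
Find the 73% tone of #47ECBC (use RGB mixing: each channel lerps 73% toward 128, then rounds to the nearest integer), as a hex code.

#719D90

#47ECBC is rgb(71, 236, 188).
Per channel, c → c + 0.73(128 − c):
  R: 71 + 0.73×(128−71) = 71 + 41.61 = 112.61 → 113
  G: 236 + 0.73×(128−236) = 236 − 78.84 = 157.16 → 157
  B: 188 + 0.73×(128−188) = 188 − 43.8 = 144.2 → 144
rgb(113, 157, 144) = #719D90.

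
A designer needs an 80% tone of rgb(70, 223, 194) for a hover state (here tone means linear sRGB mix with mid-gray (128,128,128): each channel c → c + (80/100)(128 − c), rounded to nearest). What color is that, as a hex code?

#74938d

Lerp each channel 80% toward 128:
  R: 70 + 46.4 = 116.4 → 116
  G: 223 − 76 = 147 → 147
  B: 194 + 0.8×(128−194) = 194 − 52.8 = 141.2 → 141
rgb(116, 147, 141) = #74938d.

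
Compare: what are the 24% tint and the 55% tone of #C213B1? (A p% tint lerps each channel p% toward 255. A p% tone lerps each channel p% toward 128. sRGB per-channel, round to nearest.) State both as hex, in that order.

#C213B1 is rgb(194, 19, 177).
24% tint:
  R: 194 + 14.64 = 208.64 → 209
  G: 19 + 56.64 = 75.64 → 76
  B: 177 + 18.72 = 195.72 → 196
  → #D14CC4
55% tone:
  R: 194 − 36.3 = 157.7 → 158
  G: 19 + 59.95 = 78.95 → 79
  B: 177 − 26.95 = 150.05 → 150
  → #9E4F96

#D14CC4, #9E4F96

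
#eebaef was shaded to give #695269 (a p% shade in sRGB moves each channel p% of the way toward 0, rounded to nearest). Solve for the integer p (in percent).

#eebaef is rgb(238, 186, 239); #695269 is rgb(105, 82, 105).
On the B channel (widest range): 105 ≈ 239 + (p/100)(0 − 239), so p ≈ 100×(105 − 239)/(0 − 239) = -13400/-239 = 56.07.
p = 56 reproduces all three channels after rounding.

56%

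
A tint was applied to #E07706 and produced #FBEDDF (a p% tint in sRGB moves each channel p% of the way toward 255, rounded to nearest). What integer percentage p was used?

#E07706 is rgb(224, 119, 6); #FBEDDF is rgb(251, 237, 223).
On the B channel (widest range): 223 ≈ 6 + (p/100)(255 − 6), so p ≈ 100×(223 − 6)/(255 − 6) = 21700/249 = 87.15.
p = 87 reproduces all three channels after rounding.

87%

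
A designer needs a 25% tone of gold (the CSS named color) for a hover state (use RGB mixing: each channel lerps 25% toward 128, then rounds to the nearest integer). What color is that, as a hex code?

#DFC120

CSS gold is rgb(255, 215, 0).
A 25% tone moves each channel 25% toward 128:
  R: 255 + 0.25×(128−255) = 255 − 31.75 = 223.25 → 223
  G: 215 + 0.25×(128−215) = 215 − 21.75 = 193.25 → 193
  B: 0 + 0.25×(128−0) = 0 + 32 = 32 → 32
rgb(223, 193, 32) = #DFC120.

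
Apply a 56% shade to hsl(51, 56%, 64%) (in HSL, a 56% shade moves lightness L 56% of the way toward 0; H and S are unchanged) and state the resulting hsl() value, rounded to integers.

hsl(51, 56%, 28%)

L moves 56% from 64 toward 0: 64 − 35.84 = 28.16 → 28.
H and S are unchanged.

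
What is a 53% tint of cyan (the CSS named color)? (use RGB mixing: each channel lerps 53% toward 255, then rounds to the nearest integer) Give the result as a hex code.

CSS cyan is rgb(0, 255, 255).
Lerp each channel 53% toward 255:
  R: 0 + 0.53×(255−0) = 0 + 135.15 = 135.15 → 135
  G: 255 + 0.53×(255−255) = 255 + 0 = 255 → 255
  B: 255 + 0.53×(255−255) = 255 + 0 = 255 → 255
rgb(135, 255, 255) = #87ffff.

#87ffff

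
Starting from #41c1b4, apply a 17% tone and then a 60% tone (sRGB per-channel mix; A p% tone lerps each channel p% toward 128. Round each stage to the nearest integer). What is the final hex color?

#6b9691

#41c1b4 is rgb(65, 193, 180).
Per channel, c → c + 0.17(128 − c):
  R: 65 + 0.17×(128−65) = 65 + 10.71 = 75.71 → 76
  G: 193 + 0.17×(128−193) = 193 − 11.05 = 181.95 → 182
  B: 180 + 0.17×(128−180) = 180 − 8.84 = 171.16 → 171
After the tone: rgb(76, 182, 171) = #4cb6ab.
A 60% tone moves each channel 60% toward 128:
  R: 76 + 0.6×(128−76) = 76 + 31.2 = 107.2 → 107
  G: 182 + 0.6×(128−182) = 182 − 32.4 = 149.6 → 150
  B: 171 − 25.8 = 145.2 → 145
rgb(107, 150, 145) = #6b9691.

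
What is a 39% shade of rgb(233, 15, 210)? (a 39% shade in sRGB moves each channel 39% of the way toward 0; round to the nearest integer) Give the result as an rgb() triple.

Lerp each channel 39% toward 0:
  R: 233 + 0.39×(0−233) = 233 − 90.87 = 142.13 → 142
  G: 15 + 0.39×(0−15) = 15 − 5.85 = 9.15 → 9
  B: 210 + 0.39×(0−210) = 210 − 81.9 = 128.1 → 128

rgb(142, 9, 128)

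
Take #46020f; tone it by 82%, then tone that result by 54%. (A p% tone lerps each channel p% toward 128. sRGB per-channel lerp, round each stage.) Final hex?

#46020f is rgb(70, 2, 15).
Per channel, c → c + 0.82(128 − c):
  R: 70 + 0.82×(128−70) = 70 + 47.56 = 117.56 → 118
  G: 2 + 103.32 = 105.32 → 105
  B: 15 + 0.82×(128−15) = 15 + 92.66 = 107.66 → 108
After the tone: rgb(118, 105, 108) = #76696c.
A 54% tone moves each channel 54% toward 128:
  R: 118 + 0.54×(128−118) = 118 + 5.4 = 123.4 → 123
  G: 105 + 0.54×(128−105) = 105 + 12.42 = 117.42 → 117
  B: 108 + 0.54×(128−108) = 108 + 10.8 = 118.8 → 119
rgb(123, 117, 119) = #7b7577.

#7b7577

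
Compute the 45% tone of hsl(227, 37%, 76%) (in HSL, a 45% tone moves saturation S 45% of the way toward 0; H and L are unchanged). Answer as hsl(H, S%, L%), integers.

hsl(227, 20%, 76%)

S moves 45% from 37 toward 0: 37 − 16.65 = 20.35 → 20.
H and L are unchanged.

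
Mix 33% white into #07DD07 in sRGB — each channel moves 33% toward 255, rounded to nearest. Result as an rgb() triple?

rgb(89, 232, 89)

#07DD07 is rgb(7, 221, 7).
A 33% tint moves each channel 33% toward 255:
  R: 7 + 0.33×(255−7) = 7 + 81.84 = 88.84 → 89
  G: 221 + 0.33×(255−221) = 221 + 11.22 = 232.22 → 232
  B: 7 + 0.33×(255−7) = 7 + 81.84 = 88.84 → 89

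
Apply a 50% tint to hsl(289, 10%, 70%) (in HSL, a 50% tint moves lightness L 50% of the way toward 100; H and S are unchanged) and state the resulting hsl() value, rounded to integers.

hsl(289, 10%, 85%)

L moves 50% from 70 toward 100: 70 + 15 = 85 → 85.
H and S are unchanged.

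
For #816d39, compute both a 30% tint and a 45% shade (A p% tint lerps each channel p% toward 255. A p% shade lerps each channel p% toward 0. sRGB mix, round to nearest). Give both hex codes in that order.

#816d39 is rgb(129, 109, 57).
30% tint:
  R: 129 + 0.3×(255−129) = 129 + 37.8 = 166.8 → 167
  G: 109 + 0.3×(255−109) = 109 + 43.8 = 152.8 → 153
  B: 57 + 0.3×(255−57) = 57 + 59.4 = 116.4 → 116
  → #a79974
45% shade:
  R: 129 + 0.45×(0−129) = 129 − 58.05 = 70.95 → 71
  G: 109 + 0.45×(0−109) = 109 − 49.05 = 59.95 → 60
  B: 57 + 0.45×(0−57) = 57 − 25.65 = 31.35 → 31
  → #473c1f

#a79974, #473c1f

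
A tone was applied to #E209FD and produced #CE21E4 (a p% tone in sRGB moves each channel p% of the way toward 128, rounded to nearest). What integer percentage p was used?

#E209FD is rgb(226, 9, 253); #CE21E4 is rgb(206, 33, 228).
On the B channel (widest range): 228 ≈ 253 + (p/100)(128 − 253), so p ≈ 100×(228 − 253)/(128 − 253) = -2500/-125 = 20.00.
p = 20 reproduces all three channels after rounding.

20%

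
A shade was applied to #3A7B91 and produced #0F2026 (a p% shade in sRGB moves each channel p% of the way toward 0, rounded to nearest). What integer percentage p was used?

74%

#3A7B91 is rgb(58, 123, 145); #0F2026 is rgb(15, 32, 38).
On the B channel (widest range): 38 ≈ 145 + (p/100)(0 − 145), so p ≈ 100×(38 − 145)/(0 − 145) = -10700/-145 = 73.79.
p = 74 reproduces all three channels after rounding.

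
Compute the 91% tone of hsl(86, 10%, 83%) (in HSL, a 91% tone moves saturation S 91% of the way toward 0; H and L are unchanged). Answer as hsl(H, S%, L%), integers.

hsl(86, 1%, 83%)

S moves 91% from 10 toward 0: 10 − 9.1 = 0.9 → 1.
H and L are unchanged.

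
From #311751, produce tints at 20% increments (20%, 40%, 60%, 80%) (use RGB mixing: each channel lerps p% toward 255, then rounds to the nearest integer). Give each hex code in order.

#311751 is rgb(49, 23, 81).
20%: (49 + 41.2 = 90.2→90, 23 + 46.4 = 69.4→69, 81 + 34.8 = 115.8→116) → #5A4574
40%: (49 + 82.4 = 131.4→131, 23 + 92.8 = 115.8→116, 81 + 69.6 = 150.6→151) → #837497
60%: (49 + 123.6 = 172.6→173, 23 + 139.2 = 162.2→162, 81 + 104.4 = 185.4→185) → #ADA2B9
80%: (49 + 164.8 = 213.8→214, 23 + 185.6 = 208.6→209, 81 + 139.2 = 220.2→220) → #D6D1DC

#5A4574, #837497, #ADA2B9, #D6D1DC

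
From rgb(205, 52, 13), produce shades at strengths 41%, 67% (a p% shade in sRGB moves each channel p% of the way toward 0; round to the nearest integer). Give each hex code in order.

#791F08, #441104

41%: (205 − 84.05 = 120.95→121, 52 − 21.32 = 30.68→31, 13 − 5.33 = 7.67→8) → #791F08
67%: (205 − 137.35 = 67.65→68, 52 − 34.84 = 17.16→17, 13 − 8.71 = 4.29→4) → #441104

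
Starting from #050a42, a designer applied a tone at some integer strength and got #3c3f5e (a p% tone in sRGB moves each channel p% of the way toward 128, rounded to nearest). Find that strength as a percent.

#050a42 is rgb(5, 10, 66); #3c3f5e is rgb(60, 63, 94).
On the R channel (widest range): 60 ≈ 5 + (p/100)(128 − 5), so p ≈ 100×(60 − 5)/(128 − 5) = 5500/123 = 44.72.
p = 45 reproduces all three channels after rounding.

45%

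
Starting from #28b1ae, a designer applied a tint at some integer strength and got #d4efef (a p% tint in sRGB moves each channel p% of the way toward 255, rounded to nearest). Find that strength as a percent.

#28b1ae is rgb(40, 177, 174); #d4efef is rgb(212, 239, 239).
On the R channel (widest range): 212 ≈ 40 + (p/100)(255 − 40), so p ≈ 100×(212 − 40)/(255 − 40) = 17200/215 = 80.00.
p = 80 reproduces all three channels after rounding.

80%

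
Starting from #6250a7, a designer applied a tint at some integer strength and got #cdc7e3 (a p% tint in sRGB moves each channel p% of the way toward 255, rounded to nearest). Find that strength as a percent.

68%

#6250a7 is rgb(98, 80, 167); #cdc7e3 is rgb(205, 199, 227).
On the G channel (widest range): 199 ≈ 80 + (p/100)(255 − 80), so p ≈ 100×(199 − 80)/(255 − 80) = 11900/175 = 68.00.
p = 68 reproduces all three channels after rounding.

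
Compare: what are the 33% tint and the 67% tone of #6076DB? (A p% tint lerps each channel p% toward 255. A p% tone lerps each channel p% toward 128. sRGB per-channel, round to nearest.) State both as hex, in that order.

#94A3E7, #757D9E

#6076DB is rgb(96, 118, 219).
33% tint:
  R: 96 + 52.47 = 148.47 → 148
  G: 118 + 0.33×(255−118) = 118 + 45.21 = 163.21 → 163
  B: 219 + 11.88 = 230.88 → 231
  → #94A3E7
67% tone:
  R: 96 + 21.44 = 117.44 → 117
  G: 118 + 0.67×(128−118) = 118 + 6.7 = 124.7 → 125
  B: 219 + 0.67×(128−219) = 219 − 60.97 = 158.03 → 158
  → #757D9E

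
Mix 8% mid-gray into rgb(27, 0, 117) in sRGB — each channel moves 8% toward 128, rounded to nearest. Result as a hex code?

An 8% tone moves each channel 8% toward 128:
  R: 27 + 0.08×(128−27) = 27 + 8.08 = 35.08 → 35
  G: 0 + 10.24 = 10.24 → 10
  B: 117 + 0.08×(128−117) = 117 + 0.88 = 117.88 → 118
rgb(35, 10, 118) = #230a76.

#230a76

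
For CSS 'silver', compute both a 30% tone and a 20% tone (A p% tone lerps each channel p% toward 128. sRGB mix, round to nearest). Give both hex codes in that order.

#ADADAD, #B3B3B3

CSS silver is rgb(192, 192, 192).
30% tone:
  R: 192 + 0.3×(128−192) = 192 − 19.2 = 172.8 → 173
  G: 192 − 19.2 = 172.8 → 173
  B: 192 + 0.3×(128−192) = 192 − 19.2 = 172.8 → 173
  → #ADADAD
20% tone:
  R: 192 − 12.8 = 179.2 → 179
  G: 192 + 0.2×(128−192) = 192 − 12.8 = 179.2 → 179
  B: 192 − 12.8 = 179.2 → 179
  → #B3B3B3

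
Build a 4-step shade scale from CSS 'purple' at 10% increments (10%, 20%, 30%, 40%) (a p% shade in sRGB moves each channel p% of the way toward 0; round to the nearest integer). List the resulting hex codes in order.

#730073, #660066, #5A005A, #4D004D

CSS purple is rgb(128, 0, 128).
10%: (128 − 12.8 = 115.2→115, 0→0, 128 − 12.8 = 115.2→115) → #730073
20%: (128 − 25.6 = 102.4→102, 0→0, 128 − 25.6 = 102.4→102) → #660066
30%: (128 − 38.4 = 89.6→90, 0→0, 128 − 38.4 = 89.6→90) → #5A005A
40%: (128 − 51.2 = 76.8→77, 0→0, 128 − 51.2 = 76.8→77) → #4D004D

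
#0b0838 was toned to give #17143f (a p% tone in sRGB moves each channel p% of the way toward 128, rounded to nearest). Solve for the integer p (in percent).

10%

#0b0838 is rgb(11, 8, 56); #17143f is rgb(23, 20, 63).
On the G channel (widest range): 20 ≈ 8 + (p/100)(128 − 8), so p ≈ 100×(20 − 8)/(128 − 8) = 1200/120 = 10.00.
p = 10 reproduces all three channels after rounding.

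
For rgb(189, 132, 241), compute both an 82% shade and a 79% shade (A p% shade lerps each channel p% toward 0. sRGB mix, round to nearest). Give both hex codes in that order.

#22182B, #281C33

82% shade:
  R: 189 − 154.98 = 34.02 → 34
  G: 132 + 0.82×(0−132) = 132 − 108.24 = 23.76 → 24
  B: 241 − 197.62 = 43.38 → 43
  → #22182B
79% shade:
  R: 189 + 0.79×(0−189) = 189 − 149.31 = 39.69 → 40
  G: 132 + 0.79×(0−132) = 132 − 104.28 = 27.72 → 28
  B: 241 + 0.79×(0−241) = 241 − 190.39 = 50.61 → 51
  → #281C33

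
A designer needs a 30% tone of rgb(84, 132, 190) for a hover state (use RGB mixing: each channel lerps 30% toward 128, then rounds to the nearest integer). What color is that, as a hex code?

Lerp each channel 30% toward 128:
  R: 84 + 0.3×(128−84) = 84 + 13.2 = 97.2 → 97
  G: 132 + 0.3×(128−132) = 132 − 1.2 = 130.8 → 131
  B: 190 + 0.3×(128−190) = 190 − 18.6 = 171.4 → 171
rgb(97, 131, 171) = #6183AB.

#6183AB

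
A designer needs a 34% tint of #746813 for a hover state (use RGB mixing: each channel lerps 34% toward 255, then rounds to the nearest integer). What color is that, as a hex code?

#a39b63

#746813 is rgb(116, 104, 19).
Lerp each channel 34% toward 255:
  R: 116 + 0.34×(255−116) = 116 + 47.26 = 163.26 → 163
  G: 104 + 51.34 = 155.34 → 155
  B: 19 + 0.34×(255−19) = 19 + 80.24 = 99.24 → 99
rgb(163, 155, 99) = #a39b63.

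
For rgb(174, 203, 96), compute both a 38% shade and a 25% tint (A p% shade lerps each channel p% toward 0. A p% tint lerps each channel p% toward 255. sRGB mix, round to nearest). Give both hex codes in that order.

#6C7E3C, #C2D888

38% shade:
  R: 174 + 0.38×(0−174) = 174 − 66.12 = 107.88 → 108
  G: 203 + 0.38×(0−203) = 203 − 77.14 = 125.86 → 126
  B: 96 − 36.48 = 59.52 → 60
  → #6C7E3C
25% tint:
  R: 174 + 20.25 = 194.25 → 194
  G: 203 + 0.25×(255−203) = 203 + 13 = 216 → 216
  B: 96 + 0.25×(255−96) = 96 + 39.75 = 135.75 → 136
  → #C2D888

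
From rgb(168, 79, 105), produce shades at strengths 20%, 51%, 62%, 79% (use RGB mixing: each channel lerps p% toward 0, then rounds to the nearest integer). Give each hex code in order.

20%: (168 − 33.6 = 134.4→134, 79 − 15.8 = 63.2→63, 105 − 21 = 84→84) → #863f54
51%: (168 − 85.68 = 82.32→82, 79 − 40.29 = 38.71→39, 105 − 53.55 = 51.45→51) → #522733
62%: (168 − 104.16 = 63.84→64, 79 − 48.98 = 30.02→30, 105 − 65.1 = 39.9→40) → #401e28
79%: (168 − 132.72 = 35.28→35, 79 − 62.41 = 16.59→17, 105 − 82.95 = 22.05→22) → #231116

#863f54, #522733, #401e28, #231116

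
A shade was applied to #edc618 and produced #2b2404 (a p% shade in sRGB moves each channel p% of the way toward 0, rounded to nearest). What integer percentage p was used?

82%

#edc618 is rgb(237, 198, 24); #2b2404 is rgb(43, 36, 4).
On the R channel (widest range): 43 ≈ 237 + (p/100)(0 − 237), so p ≈ 100×(43 − 237)/(0 − 237) = -19400/-237 = 81.86.
p = 82 reproduces all three channels after rounding.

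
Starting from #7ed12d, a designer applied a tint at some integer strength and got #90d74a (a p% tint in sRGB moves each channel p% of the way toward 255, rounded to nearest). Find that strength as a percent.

#7ed12d is rgb(126, 209, 45); #90d74a is rgb(144, 215, 74).
On the B channel (widest range): 74 ≈ 45 + (p/100)(255 − 45), so p ≈ 100×(74 − 45)/(255 − 45) = 2900/210 = 13.81.
p = 14 reproduces all three channels after rounding.

14%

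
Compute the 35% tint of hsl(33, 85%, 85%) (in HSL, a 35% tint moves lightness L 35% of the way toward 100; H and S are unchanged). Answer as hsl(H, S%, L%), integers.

L moves 35% from 85 toward 100: 85 + 5.25 = 90.25 → 90.
H and S are unchanged.

hsl(33, 85%, 90%)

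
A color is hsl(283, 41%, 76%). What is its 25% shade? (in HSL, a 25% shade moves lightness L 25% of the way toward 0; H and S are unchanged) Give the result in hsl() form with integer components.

L moves 25% from 76 toward 0: 76 − 19 = 57 → 57.
H and S are unchanged.

hsl(283, 41%, 57%)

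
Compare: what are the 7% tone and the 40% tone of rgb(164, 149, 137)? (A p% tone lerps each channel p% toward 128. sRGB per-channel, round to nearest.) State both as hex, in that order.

7% tone:
  R: 164 − 2.52 = 161.48 → 161
  G: 149 + 0.07×(128−149) = 149 − 1.47 = 147.53 → 148
  B: 137 + 0.07×(128−137) = 137 − 0.63 = 136.37 → 136
  → #a19488
40% tone:
  R: 164 + 0.4×(128−164) = 164 − 14.4 = 149.6 → 150
  G: 149 + 0.4×(128−149) = 149 − 8.4 = 140.6 → 141
  B: 137 + 0.4×(128−137) = 137 − 3.6 = 133.4 → 133
  → #968d85

#a19488, #968d85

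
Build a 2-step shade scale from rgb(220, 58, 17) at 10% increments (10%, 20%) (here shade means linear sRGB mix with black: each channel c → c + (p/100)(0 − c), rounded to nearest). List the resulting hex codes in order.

10%: (220 − 22 = 198→198, 58 − 5.8 = 52.2→52, 17 − 1.7 = 15.3→15) → #C6340F
20%: (220 − 44 = 176→176, 58 − 11.6 = 46.4→46, 17 − 3.4 = 13.6→14) → #B02E0E

#C6340F, #B02E0E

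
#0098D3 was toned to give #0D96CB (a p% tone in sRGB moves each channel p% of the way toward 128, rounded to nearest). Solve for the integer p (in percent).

10%

#0098D3 is rgb(0, 152, 211); #0D96CB is rgb(13, 150, 203).
On the R channel (widest range): 13 ≈ 0 + (p/100)(128 − 0), so p ≈ 100×(13 − 0)/(128 − 0) = 1300/128 = 10.16.
p = 10 reproduces all three channels after rounding.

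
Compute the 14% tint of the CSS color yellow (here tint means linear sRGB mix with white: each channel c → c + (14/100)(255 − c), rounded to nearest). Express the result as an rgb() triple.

CSS yellow is rgb(255, 255, 0).
A 14% tint moves each channel 14% toward 255:
  R: 255 + 0 = 255 → 255
  G: 255 + 0.14×(255−255) = 255 + 0 = 255 → 255
  B: 0 + 35.7 = 35.7 → 36

rgb(255, 255, 36)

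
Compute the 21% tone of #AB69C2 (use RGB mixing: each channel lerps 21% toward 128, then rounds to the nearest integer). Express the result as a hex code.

#A26EB4

#AB69C2 is rgb(171, 105, 194).
Lerp each channel 21% toward 128:
  R: 171 + 0.21×(128−171) = 171 − 9.03 = 161.97 → 162
  G: 105 + 4.83 = 109.83 → 110
  B: 194 − 13.86 = 180.14 → 180
rgb(162, 110, 180) = #A26EB4.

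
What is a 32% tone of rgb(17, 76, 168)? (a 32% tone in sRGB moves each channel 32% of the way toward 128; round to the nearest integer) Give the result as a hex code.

A 32% tone moves each channel 32% toward 128:
  R: 17 + 0.32×(128−17) = 17 + 35.52 = 52.52 → 53
  G: 76 + 0.32×(128−76) = 76 + 16.64 = 92.64 → 93
  B: 168 − 12.8 = 155.2 → 155
rgb(53, 93, 155) = #355D9B.

#355D9B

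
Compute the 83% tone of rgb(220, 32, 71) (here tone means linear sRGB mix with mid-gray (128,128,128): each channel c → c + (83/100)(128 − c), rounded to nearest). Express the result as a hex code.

An 83% tone moves each channel 83% toward 128:
  R: 220 − 76.36 = 143.64 → 144
  G: 32 + 0.83×(128−32) = 32 + 79.68 = 111.68 → 112
  B: 71 + 0.83×(128−71) = 71 + 47.31 = 118.31 → 118
rgb(144, 112, 118) = #907076.

#907076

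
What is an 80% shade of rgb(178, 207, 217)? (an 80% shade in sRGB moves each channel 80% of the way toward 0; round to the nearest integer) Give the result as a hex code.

Per channel, c → c + 0.8(0 − c):
  R: 178 + 0.8×(0−178) = 178 − 142.4 = 35.6 → 36
  G: 207 − 165.6 = 41.4 → 41
  B: 217 + 0.8×(0−217) = 217 − 173.6 = 43.4 → 43
rgb(36, 41, 43) = #24292b.

#24292b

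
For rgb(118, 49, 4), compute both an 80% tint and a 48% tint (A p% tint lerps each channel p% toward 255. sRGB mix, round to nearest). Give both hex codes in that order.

#E4D6CD, #B8947C

80% tint:
  R: 118 + 0.8×(255−118) = 118 + 109.6 = 227.6 → 228
  G: 49 + 164.8 = 213.8 → 214
  B: 4 + 0.8×(255−4) = 4 + 200.8 = 204.8 → 205
  → #E4D6CD
48% tint:
  R: 118 + 0.48×(255−118) = 118 + 65.76 = 183.76 → 184
  G: 49 + 0.48×(255−49) = 49 + 98.88 = 147.88 → 148
  B: 4 + 120.48 = 124.48 → 124
  → #B8947C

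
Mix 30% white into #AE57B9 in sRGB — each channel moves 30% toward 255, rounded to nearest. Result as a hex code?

#C689CE

#AE57B9 is rgb(174, 87, 185).
A 30% tint moves each channel 30% toward 255:
  R: 174 + 24.3 = 198.3 → 198
  G: 87 + 0.3×(255−87) = 87 + 50.4 = 137.4 → 137
  B: 185 + 21 = 206 → 206
rgb(198, 137, 206) = #C689CE.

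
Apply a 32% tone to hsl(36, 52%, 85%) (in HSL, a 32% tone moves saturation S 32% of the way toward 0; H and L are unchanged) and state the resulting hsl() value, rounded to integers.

hsl(36, 35%, 85%)

S moves 32% from 52 toward 0: 52 − 16.64 = 35.36 → 35.
H and L are unchanged.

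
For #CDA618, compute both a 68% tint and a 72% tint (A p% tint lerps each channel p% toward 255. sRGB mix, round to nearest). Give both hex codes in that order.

#EFE3B5, #F1E6BE

#CDA618 is rgb(205, 166, 24).
68% tint:
  R: 205 + 34 = 239 → 239
  G: 166 + 0.68×(255−166) = 166 + 60.52 = 226.52 → 227
  B: 24 + 157.08 = 181.08 → 181
  → #EFE3B5
72% tint:
  R: 205 + 36 = 241 → 241
  G: 166 + 0.72×(255−166) = 166 + 64.08 = 230.08 → 230
  B: 24 + 0.72×(255−24) = 24 + 166.32 = 190.32 → 190
  → #F1E6BE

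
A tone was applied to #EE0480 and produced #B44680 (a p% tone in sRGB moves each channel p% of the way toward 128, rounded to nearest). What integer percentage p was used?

53%

#EE0480 is rgb(238, 4, 128); #B44680 is rgb(180, 70, 128).
On the G channel (widest range): 70 ≈ 4 + (p/100)(128 − 4), so p ≈ 100×(70 − 4)/(128 − 4) = 6600/124 = 53.23.
p = 53 reproduces all three channels after rounding.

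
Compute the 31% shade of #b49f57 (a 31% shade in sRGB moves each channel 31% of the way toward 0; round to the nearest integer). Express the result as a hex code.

#7c6e3c

#b49f57 is rgb(180, 159, 87).
Lerp each channel 31% toward 0:
  R: 180 + 0.31×(0−180) = 180 − 55.8 = 124.2 → 124
  G: 159 + 0.31×(0−159) = 159 − 49.29 = 109.71 → 110
  B: 87 + 0.31×(0−87) = 87 − 26.97 = 60.03 → 60
rgb(124, 110, 60) = #7c6e3c.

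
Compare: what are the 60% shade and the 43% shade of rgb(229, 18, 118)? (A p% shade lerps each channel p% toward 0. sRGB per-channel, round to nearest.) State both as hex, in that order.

#5c072f, #830a43

60% shade:
  R: 229 − 137.4 = 91.6 → 92
  G: 18 − 10.8 = 7.2 → 7
  B: 118 − 70.8 = 47.2 → 47
  → #5c072f
43% shade:
  R: 229 − 98.47 = 130.53 → 131
  G: 18 + 0.43×(0−18) = 18 − 7.74 = 10.26 → 10
  B: 118 + 0.43×(0−118) = 118 − 50.74 = 67.26 → 67
  → #830a43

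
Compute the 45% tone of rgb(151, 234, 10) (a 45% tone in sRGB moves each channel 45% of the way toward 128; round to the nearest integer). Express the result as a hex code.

#8dba3f

Lerp each channel 45% toward 128:
  R: 151 + 0.45×(128−151) = 151 − 10.35 = 140.65 → 141
  G: 234 − 47.7 = 186.3 → 186
  B: 10 + 0.45×(128−10) = 10 + 53.1 = 63.1 → 63
rgb(141, 186, 63) = #8dba3f.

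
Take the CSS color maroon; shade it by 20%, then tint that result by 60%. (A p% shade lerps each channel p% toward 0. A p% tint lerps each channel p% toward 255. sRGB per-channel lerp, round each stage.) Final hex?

CSS maroon is rgb(128, 0, 0).
A 20% shade moves each channel 20% toward 0:
  R: 128 + 0.2×(0−128) = 128 − 25.6 = 102.4 → 102
  G: 0 + 0.2×(0−0) = 0 + 0 = 0 → 0
  B: 0 + 0 = 0 → 0
After the shade: rgb(102, 0, 0) = #660000.
Per channel, c → c + 0.6(255 − c):
  R: 102 + 91.8 = 193.8 → 194
  G: 0 + 153 = 153 → 153
  B: 0 + 0.6×(255−0) = 0 + 153 = 153 → 153
rgb(194, 153, 153) = #C29999.

#C29999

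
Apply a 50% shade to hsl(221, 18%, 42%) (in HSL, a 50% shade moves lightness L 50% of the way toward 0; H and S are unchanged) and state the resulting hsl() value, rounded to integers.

hsl(221, 18%, 21%)

L moves 50% from 42 toward 0: 42 − 21 = 21 → 21.
H and S are unchanged.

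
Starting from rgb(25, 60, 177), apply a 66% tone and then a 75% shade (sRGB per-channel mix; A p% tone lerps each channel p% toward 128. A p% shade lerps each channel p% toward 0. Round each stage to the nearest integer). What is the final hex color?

Per channel, c → c + 0.66(128 − c):
  R: 25 + 0.66×(128−25) = 25 + 67.98 = 92.98 → 93
  G: 60 + 0.66×(128−60) = 60 + 44.88 = 104.88 → 105
  B: 177 + 0.66×(128−177) = 177 − 32.34 = 144.66 → 145
After the tone: rgb(93, 105, 145) = #5D6991.
Lerp each channel 75% toward 0:
  R: 93 + 0.75×(0−93) = 93 − 69.75 = 23.25 → 23
  G: 105 + 0.75×(0−105) = 105 − 78.75 = 26.25 → 26
  B: 145 + 0.75×(0−145) = 145 − 108.75 = 36.25 → 36
rgb(23, 26, 36) = #171A24.

#171A24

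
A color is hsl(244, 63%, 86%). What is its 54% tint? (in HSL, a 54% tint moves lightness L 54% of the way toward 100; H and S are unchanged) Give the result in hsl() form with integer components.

hsl(244, 63%, 94%)

L moves 54% from 86 toward 100: 86 + 7.56 = 93.56 → 94.
H and S are unchanged.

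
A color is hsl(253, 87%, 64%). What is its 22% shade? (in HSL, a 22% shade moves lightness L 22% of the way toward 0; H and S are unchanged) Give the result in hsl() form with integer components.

hsl(253, 87%, 50%)

L moves 22% from 64 toward 0: 64 − 14.08 = 49.92 → 50.
H and S are unchanged.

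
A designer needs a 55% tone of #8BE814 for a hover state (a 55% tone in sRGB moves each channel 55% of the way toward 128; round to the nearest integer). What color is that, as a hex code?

#8BE814 is rgb(139, 232, 20).
Lerp each channel 55% toward 128:
  R: 139 + 0.55×(128−139) = 139 − 6.05 = 132.95 → 133
  G: 232 + 0.55×(128−232) = 232 − 57.2 = 174.8 → 175
  B: 20 + 0.55×(128−20) = 20 + 59.4 = 79.4 → 79
rgb(133, 175, 79) = #85AF4F.

#85AF4F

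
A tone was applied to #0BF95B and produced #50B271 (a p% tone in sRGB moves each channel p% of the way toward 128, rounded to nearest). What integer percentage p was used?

59%

#0BF95B is rgb(11, 249, 91); #50B271 is rgb(80, 178, 113).
On the G channel (widest range): 178 ≈ 249 + (p/100)(128 − 249), so p ≈ 100×(178 − 249)/(128 − 249) = -7100/-121 = 58.68.
p = 59 reproduces all three channels after rounding.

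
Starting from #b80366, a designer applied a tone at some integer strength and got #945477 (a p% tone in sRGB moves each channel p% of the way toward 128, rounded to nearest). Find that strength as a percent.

65%

#b80366 is rgb(184, 3, 102); #945477 is rgb(148, 84, 119).
On the G channel (widest range): 84 ≈ 3 + (p/100)(128 − 3), so p ≈ 100×(84 − 3)/(128 − 3) = 8100/125 = 64.80.
p = 65 reproduces all three channels after rounding.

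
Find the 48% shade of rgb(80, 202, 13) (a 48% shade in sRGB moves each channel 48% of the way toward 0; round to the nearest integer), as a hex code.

Lerp each channel 48% toward 0:
  R: 80 + 0.48×(0−80) = 80 − 38.4 = 41.6 → 42
  G: 202 + 0.48×(0−202) = 202 − 96.96 = 105.04 → 105
  B: 13 − 6.24 = 6.76 → 7
rgb(42, 105, 7) = #2a6907.

#2a6907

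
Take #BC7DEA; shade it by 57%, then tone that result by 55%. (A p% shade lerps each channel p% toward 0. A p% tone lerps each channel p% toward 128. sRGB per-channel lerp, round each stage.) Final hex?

#6B5F74

#BC7DEA is rgb(188, 125, 234).
Per channel, c → c + 0.57(0 − c):
  R: 188 − 107.16 = 80.84 → 81
  G: 125 − 71.25 = 53.75 → 54
  B: 234 + 0.57×(0−234) = 234 − 133.38 = 100.62 → 101
After the shade: rgb(81, 54, 101) = #513665.
Per channel, c → c + 0.55(128 − c):
  R: 81 + 0.55×(128−81) = 81 + 25.85 = 106.85 → 107
  G: 54 + 0.55×(128−54) = 54 + 40.7 = 94.7 → 95
  B: 101 + 0.55×(128−101) = 101 + 14.85 = 115.85 → 116
rgb(107, 95, 116) = #6B5F74.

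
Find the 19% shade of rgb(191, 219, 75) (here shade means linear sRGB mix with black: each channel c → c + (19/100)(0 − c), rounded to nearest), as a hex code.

#9BB13D

Lerp each channel 19% toward 0:
  R: 191 − 36.29 = 154.71 → 155
  G: 219 + 0.19×(0−219) = 219 − 41.61 = 177.39 → 177
  B: 75 − 14.25 = 60.75 → 61
rgb(155, 177, 61) = #9BB13D.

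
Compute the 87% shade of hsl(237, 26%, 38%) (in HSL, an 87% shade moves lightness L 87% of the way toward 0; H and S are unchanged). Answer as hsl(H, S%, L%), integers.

L moves 87% from 38 toward 0: 38 − 33.06 = 4.94 → 5.
H and S are unchanged.

hsl(237, 26%, 5%)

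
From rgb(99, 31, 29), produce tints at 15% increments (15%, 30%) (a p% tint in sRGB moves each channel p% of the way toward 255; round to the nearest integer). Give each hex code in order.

#7a413f, #926261

15%: (99 + 23.4 = 122.4→122, 31 + 33.6 = 64.6→65, 29 + 33.9 = 62.9→63) → #7a413f
30%: (99 + 46.8 = 145.8→146, 31 + 67.2 = 98.2→98, 29 + 67.8 = 96.8→97) → #926261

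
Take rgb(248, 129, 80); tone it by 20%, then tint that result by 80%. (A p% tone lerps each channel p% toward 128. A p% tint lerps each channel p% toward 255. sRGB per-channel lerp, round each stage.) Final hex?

Lerp each channel 20% toward 128:
  R: 248 − 24 = 224 → 224
  G: 129 − 0.2 = 128.8 → 129
  B: 80 + 0.2×(128−80) = 80 + 9.6 = 89.6 → 90
After the tone: rgb(224, 129, 90) = #e0815a.
Lerp each channel 80% toward 255:
  R: 224 + 0.8×(255−224) = 224 + 24.8 = 248.8 → 249
  G: 129 + 100.8 = 229.8 → 230
  B: 90 + 0.8×(255−90) = 90 + 132 = 222 → 222
rgb(249, 230, 222) = #f9e6de.

#f9e6de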